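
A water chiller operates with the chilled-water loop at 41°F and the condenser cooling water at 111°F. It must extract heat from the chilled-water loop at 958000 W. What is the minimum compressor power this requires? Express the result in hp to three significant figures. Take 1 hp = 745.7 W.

180 hp

In absolute terms T_C = 278.15 K and T_H = 317.04 K, so ΔT = 38.89 K.
COP_Carnot = T_C/ΔT = 278.15/38.89 = 7.152.
Ẇ_min = Q̇/COP_Carnot = 958000/7.152 = 133900 W = 179.6 hp.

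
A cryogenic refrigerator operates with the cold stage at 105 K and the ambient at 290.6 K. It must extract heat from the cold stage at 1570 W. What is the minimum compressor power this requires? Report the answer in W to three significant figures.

The reservoir spacing is ΔT = 290.6 − 105 = 185.6 K.
COP_Carnot = T_C/ΔT = 105.00/185.6 = 0.5657.
Ẇ_min = Q̇/COP_Carnot = 1570/0.5657 = 2775 W.

2780 W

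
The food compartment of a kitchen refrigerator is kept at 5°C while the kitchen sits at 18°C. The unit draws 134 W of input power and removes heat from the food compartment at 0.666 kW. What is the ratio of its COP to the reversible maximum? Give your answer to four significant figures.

0.2323

Converting, Q̇_C = 0.6660 kW = 666.0 W, so COP_actual = Q̇_C/Ẇ = 666.0/134.0 = 4.970.
In absolute terms T_C = 278.15 K and T_H = 291.15 K, so ΔT = 13.00 K.
COP_Carnot = T_C/ΔT = 278.15/13.00 = 21.40.
η_II = COP_actual/COP_Carnot = 4.970/21.40 = 0.2323.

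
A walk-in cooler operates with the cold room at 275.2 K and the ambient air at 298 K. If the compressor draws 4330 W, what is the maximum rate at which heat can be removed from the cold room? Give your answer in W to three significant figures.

52300 W

The reservoir spacing is ΔT = 298 − 275.2 = 22.80 K.
COP_Carnot = T_C/ΔT = 275.20/22.80 = 12.07.
Q̇_max = COP_Carnot × Ẇ = 12.07 × 4330 W = 52260 W.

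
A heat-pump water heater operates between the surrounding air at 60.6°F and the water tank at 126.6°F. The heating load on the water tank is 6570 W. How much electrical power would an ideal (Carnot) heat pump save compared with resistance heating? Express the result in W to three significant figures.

In absolute terms T_C = 289.04 K and T_H = 325.71 K, so ΔT = 36.67 K.
COP_Carnot = T_H/ΔT = 325.71/36.67 = 8.883.
Resistance heating needs Ẇ_res = Q̇_H = 6570 W; the reversible heat pump needs only Ẇ_hp = Q̇_H/COP = 739.6 W.
Saving = 6570 − 739.6 = 5830 W.

5830 W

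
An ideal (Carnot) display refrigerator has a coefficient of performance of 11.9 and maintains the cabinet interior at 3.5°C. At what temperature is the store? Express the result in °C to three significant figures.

26.7 °C

COP_R = T_C/(T_H − T_C) gives T_H − T_C = T_C/COP.
With T_C = 276.65 K, T_H = 276.65 × (1 + 1/11.9) = 299.90 K.
Converting, 299.90 K = 26.75°C.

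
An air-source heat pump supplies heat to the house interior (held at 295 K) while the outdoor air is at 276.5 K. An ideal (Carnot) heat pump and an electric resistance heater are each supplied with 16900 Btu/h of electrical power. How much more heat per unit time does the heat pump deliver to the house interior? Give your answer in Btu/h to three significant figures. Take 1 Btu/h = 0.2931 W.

The reservoir spacing is ΔT = 295 − 276.5 = 18.50 K.
COP_Carnot = T_H/ΔT = 295.00/18.50 = 15.95.
The heat pump delivers Q̇_H = COP × Ẇ = 269500 Btu/h; the resistance heater delivers Ẇ = 16900 Btu/h.
Extra = (COP − 1)·Ẇ = 252600 Btu/h.

253000 Btu/h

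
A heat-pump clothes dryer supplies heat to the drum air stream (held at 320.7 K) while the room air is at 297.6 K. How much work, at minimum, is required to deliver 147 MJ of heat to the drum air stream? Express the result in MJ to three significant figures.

10.6 MJ

The reservoir spacing is ΔT = 320.7 − 297.6 = 23.10 K.
The reversible limit is COP_HP = T_H/ΔT = 13.88, so W_min = Q_H/COP = Q_H·ΔT/T_H.
W_min = 147.0 × 23.10/320.70 = 10.59 MJ.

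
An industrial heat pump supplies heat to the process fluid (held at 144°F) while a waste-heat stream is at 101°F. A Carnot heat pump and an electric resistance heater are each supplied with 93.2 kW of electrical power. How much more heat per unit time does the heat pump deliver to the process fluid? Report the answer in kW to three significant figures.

1220 kW

In absolute terms T_C = 311.48 K and T_H = 335.37 K, so ΔT = 23.89 K.
COP_Carnot = T_H/ΔT = 335.37/23.89 = 14.04.
The heat pump delivers Q̇_H = COP × Ẇ = 1308 kW; the resistance heater delivers Ẇ = 93.20 kW.
Extra = (COP − 1)·Ẇ = 1215 kW.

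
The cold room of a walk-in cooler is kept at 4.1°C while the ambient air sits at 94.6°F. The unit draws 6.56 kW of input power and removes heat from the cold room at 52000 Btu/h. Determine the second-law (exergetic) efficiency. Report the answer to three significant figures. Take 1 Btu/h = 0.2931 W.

0.257

Converting, Q̇_C = 52000 Btu/h = 15.24 kW, so COP_actual = Q̇_C/Ẇ = 15.24/6.560 = 2.323.
In absolute terms T_C = 277.25 K and T_H = 307.93 K, so ΔT = 30.68 K.
COP_Carnot = T_C/ΔT = 277.25/30.68 = 9.037.
η_II = COP_actual/COP_Carnot = 2.323/9.037 = 0.2571.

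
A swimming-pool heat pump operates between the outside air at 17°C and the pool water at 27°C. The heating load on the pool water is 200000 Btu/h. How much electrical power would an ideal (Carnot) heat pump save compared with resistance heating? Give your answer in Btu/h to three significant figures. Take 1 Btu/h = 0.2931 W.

In absolute terms T_C = 290.15 K and T_H = 300.15 K, so ΔT = 10.00 K.
COP_Carnot = T_H/ΔT = 300.15/10.00 = 30.02.
Resistance heating needs Ẇ_res = Q̇_H = 200000 Btu/h; the reversible heat pump needs only Ẇ_hp = Q̇_H/COP = 6663 Btu/h.
Saving = 200000 − 6663 = 193300 Btu/h.

193000 Btu/h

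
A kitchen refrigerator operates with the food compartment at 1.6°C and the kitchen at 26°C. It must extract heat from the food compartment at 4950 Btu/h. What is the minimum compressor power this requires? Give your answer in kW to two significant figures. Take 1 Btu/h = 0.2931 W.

0.13 kW

In absolute terms T_C = 274.75 K and T_H = 299.15 K, so ΔT = 24.40 K.
COP_Carnot = T_C/ΔT = 274.75/24.40 = 11.26.
Ẇ_min = Q̇/COP_Carnot = 4950/11.26 = 439.6 Btu/h = 0.1288 kW.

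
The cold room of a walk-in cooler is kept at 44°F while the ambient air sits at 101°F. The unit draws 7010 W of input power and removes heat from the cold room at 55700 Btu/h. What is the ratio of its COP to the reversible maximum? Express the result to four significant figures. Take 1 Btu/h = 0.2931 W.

Converting, Q̇_C = 55700 Btu/h = 16330 W, so COP_actual = Q̇_C/Ẇ = 16330/7010 = 2.329.
In absolute terms T_C = 279.82 K and T_H = 311.48 K, so ΔT = 31.67 K.
COP_Carnot = T_C/ΔT = 279.82/31.67 = 8.836.
η_II = COP_actual/COP_Carnot = 2.329/8.836 = 0.2636.

0.2636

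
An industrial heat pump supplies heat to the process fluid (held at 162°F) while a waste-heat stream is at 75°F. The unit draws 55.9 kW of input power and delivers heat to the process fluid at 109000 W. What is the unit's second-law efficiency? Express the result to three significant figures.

0.273

Converting, Q̇_H = 109000 W = 109.0 kW, so COP_actual = Q̇_H/Ẇ = 109.0/55.90 = 1.950.
In absolute terms T_C = 297.04 K and T_H = 345.37 K, so ΔT = 48.33 K.
COP_Carnot = T_H/ΔT = 345.37/48.33 = 7.146.
η_II = COP_actual/COP_Carnot = 1.950/7.146 = 0.2729.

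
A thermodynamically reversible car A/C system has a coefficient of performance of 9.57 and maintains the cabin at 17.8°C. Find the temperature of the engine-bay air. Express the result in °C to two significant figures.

COP_R = T_C/(T_H − T_C) gives T_H − T_C = T_C/COP.
With T_C = 290.95 K, T_H = 290.95 × (1 + 1/9.57) = 321.35 K.
Converting, 321.35 K = 48.20°C.

48 °C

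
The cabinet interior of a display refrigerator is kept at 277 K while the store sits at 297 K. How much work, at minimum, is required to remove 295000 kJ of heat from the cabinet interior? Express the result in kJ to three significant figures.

The reservoir spacing is ΔT = 297 − 277 = 20.00 K.
The reversible limit is COP_R = T_C/ΔT = 13.85, so W_min = Q_C/COP = Q_C·ΔT/T_C.
W_min = 295000 × 20.00/277.00 = 21300 kJ.

21300 kJ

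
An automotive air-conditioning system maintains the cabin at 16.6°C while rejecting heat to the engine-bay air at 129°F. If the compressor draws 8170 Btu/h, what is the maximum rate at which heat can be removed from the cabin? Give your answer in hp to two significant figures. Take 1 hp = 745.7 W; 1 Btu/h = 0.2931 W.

25 hp

In absolute terms T_C = 289.75 K and T_H = 327.04 K, so ΔT = 37.29 K.
COP_Carnot = T_C/ΔT = 289.75/37.29 = 7.770.
Q̇_max = COP_Carnot × Ẇ = 7.770 × 8170 Btu/h = 63480 Btu/h = 24.95 hp.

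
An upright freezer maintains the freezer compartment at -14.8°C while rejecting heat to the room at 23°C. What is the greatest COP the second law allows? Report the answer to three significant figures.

6.83

In absolute terms T_C = 258.35 K and T_H = 296.15 K, so ΔT = 37.80 K.
For a reversible cycle, COP_Carnot = T_C/ΔT = 258.35/37.80 = 6.835.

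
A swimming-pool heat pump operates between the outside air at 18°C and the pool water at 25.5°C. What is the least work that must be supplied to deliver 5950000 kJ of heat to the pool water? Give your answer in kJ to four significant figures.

149400 kJ

In absolute terms T_C = 291.15 K and T_H = 298.65 K, so ΔT = 7.500 K.
The reversible limit is COP_HP = T_H/ΔT = 39.82, so W_min = Q_H/COP = Q_H·ΔT/T_H.
W_min = 5950000 × 7.500/298.65 = 149400 kJ.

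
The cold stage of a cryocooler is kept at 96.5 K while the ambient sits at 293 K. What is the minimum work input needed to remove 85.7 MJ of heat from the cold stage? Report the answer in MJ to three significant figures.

The reservoir spacing is ΔT = 293 − 96.5 = 196.5 K.
The reversible limit is COP_R = T_C/ΔT = 0.4911, so W_min = Q_C/COP = Q_C·ΔT/T_C.
W_min = 85.70 × 196.5/96.50 = 174.5 MJ.

175 MJ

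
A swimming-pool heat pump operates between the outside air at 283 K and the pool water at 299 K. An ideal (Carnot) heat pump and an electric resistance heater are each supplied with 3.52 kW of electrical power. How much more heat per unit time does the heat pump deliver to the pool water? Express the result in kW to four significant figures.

62.26 kW

The reservoir spacing is ΔT = 299 − 283 = 16.00 K.
COP_Carnot = T_H/ΔT = 299.00/16.00 = 18.69.
The heat pump delivers Q̇_H = COP × Ẇ = 65.78 kW; the resistance heater delivers Ẇ = 3.520 kW.
Extra = (COP − 1)·Ẇ = 62.26 kW.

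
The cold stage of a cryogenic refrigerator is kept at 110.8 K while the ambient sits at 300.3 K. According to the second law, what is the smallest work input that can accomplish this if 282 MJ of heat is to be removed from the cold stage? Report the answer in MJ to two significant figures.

480 MJ

The reservoir spacing is ΔT = 300.3 − 110.8 = 189.5 K.
The reversible limit is COP_R = T_C/ΔT = 0.5847, so W_min = Q_C/COP = Q_C·ΔT/T_C.
W_min = 282.0 × 189.5/110.80 = 482.3 MJ.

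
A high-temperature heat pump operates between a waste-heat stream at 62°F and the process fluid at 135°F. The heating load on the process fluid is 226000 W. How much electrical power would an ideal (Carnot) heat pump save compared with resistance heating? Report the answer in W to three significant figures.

In absolute terms T_C = 289.82 K and T_H = 330.37 K, so ΔT = 40.56 K.
COP_Carnot = T_H/ΔT = 330.37/40.56 = 8.146.
Resistance heating needs Ẇ_res = Q̇_H = 226000 W; the reversible heat pump needs only Ẇ_hp = Q̇_H/COP = 27740 W.
Saving = 226000 − 27740 = 198300 W.

198000 W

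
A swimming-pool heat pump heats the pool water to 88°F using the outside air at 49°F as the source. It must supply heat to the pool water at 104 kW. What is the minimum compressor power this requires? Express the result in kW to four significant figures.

In absolute terms T_C = 282.59 K and T_H = 304.26 K, so ΔT = 21.67 K.
COP_Carnot = T_H/ΔT = 304.26/21.67 = 14.04.
Ẇ_min = Q̇/COP_Carnot = 104.0/14.04 = 7.406 kW.

7.406 kW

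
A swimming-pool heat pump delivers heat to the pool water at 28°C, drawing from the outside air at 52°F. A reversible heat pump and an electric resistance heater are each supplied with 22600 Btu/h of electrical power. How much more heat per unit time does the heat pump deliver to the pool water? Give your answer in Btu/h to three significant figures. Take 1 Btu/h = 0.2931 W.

380000 Btu/h

In absolute terms T_C = 284.26 K and T_H = 301.15 K, so ΔT = 16.89 K.
COP_Carnot = T_H/ΔT = 301.15/16.89 = 17.83.
The heat pump delivers Q̇_H = COP × Ẇ = 403000 Btu/h; the resistance heater delivers Ẇ = 22600 Btu/h.
Extra = (COP − 1)·Ẇ = 380400 Btu/h.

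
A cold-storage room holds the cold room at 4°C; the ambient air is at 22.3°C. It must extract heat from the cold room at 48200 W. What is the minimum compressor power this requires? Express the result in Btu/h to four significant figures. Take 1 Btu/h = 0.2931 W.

In absolute terms T_C = 277.15 K and T_H = 295.45 K, so ΔT = 18.30 K.
COP_Carnot = T_C/ΔT = 277.15/18.30 = 15.14.
Ẇ_min = Q̇/COP_Carnot = 48200/15.14 = 3183 W = 10860 Btu/h.

10860 Btu/h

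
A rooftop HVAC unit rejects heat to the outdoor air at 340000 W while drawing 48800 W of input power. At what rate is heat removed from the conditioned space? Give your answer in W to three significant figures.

For a cyclic device the first law requires Q̇_H = Q̇_C + Ẇ.
Q̇_C = Q̇_H − Ẇ = 291200 W.

291000 W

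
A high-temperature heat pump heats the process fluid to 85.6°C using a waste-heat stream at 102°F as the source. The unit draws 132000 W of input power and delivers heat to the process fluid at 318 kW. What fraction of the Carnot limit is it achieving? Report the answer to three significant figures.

0.314

Converting, Q̇_H = 318.0 kW = 318000 W, so COP_actual = Q̇_H/Ẇ = 318000/132000 = 2.409.
In absolute terms T_C = 312.04 K and T_H = 358.75 K, so ΔT = 46.71 K.
COP_Carnot = T_H/ΔT = 358.75/46.71 = 7.680.
η_II = COP_actual/COP_Carnot = 2.409/7.680 = 0.3137.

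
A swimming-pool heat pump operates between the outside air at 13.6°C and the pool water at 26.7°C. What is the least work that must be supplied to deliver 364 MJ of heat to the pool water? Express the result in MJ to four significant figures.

In absolute terms T_C = 286.75 K and T_H = 299.85 K, so ΔT = 13.10 K.
The reversible limit is COP_HP = T_H/ΔT = 22.89, so W_min = Q_H/COP = Q_H·ΔT/T_H.
W_min = 364.0 × 13.10/299.85 = 15.90 MJ.

15.90 MJ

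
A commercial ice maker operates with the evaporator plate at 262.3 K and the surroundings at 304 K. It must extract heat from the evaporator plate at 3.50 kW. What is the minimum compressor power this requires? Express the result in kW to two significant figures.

The reservoir spacing is ΔT = 304 − 262.3 = 41.70 K.
COP_Carnot = T_C/ΔT = 262.30/41.70 = 6.290.
Ẇ_min = Q̇/COP_Carnot = 3.500/6.290 = 0.5564 kW.

0.56 kW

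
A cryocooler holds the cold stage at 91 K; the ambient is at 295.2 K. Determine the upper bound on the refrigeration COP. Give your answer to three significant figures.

The reservoir spacing is ΔT = 295.2 − 91 = 204.2 K.
For a reversible cycle, COP_Carnot = T_C/ΔT = 91.00/204.2 = 0.4456.

0.446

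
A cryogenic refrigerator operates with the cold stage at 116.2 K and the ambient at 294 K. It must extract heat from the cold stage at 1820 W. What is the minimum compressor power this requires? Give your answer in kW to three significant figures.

The reservoir spacing is ΔT = 294 − 116.2 = 177.8 K.
COP_Carnot = T_C/ΔT = 116.20/177.8 = 0.6535.
Ẇ_min = Q̇/COP_Carnot = 1820/0.6535 = 2785 W = 2.785 kW.

2.78 kW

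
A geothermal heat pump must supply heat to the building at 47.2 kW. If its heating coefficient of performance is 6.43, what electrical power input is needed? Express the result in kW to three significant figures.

Ẇ = Q̇_H/COP_HP = 47.20/6.43 = 7.341 kW.

7.34 kW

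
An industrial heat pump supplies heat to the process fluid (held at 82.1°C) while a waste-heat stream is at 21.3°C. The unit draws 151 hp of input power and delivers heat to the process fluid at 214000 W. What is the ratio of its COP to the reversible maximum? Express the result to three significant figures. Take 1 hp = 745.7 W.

0.325

Converting, Q̇_H = 214000 W = 287.0 hp, so COP_actual = Q̇_H/Ẇ = 287.0/151.0 = 1.901.
In absolute terms T_C = 294.45 K and T_H = 355.25 K, so ΔT = 60.80 K.
COP_Carnot = T_H/ΔT = 355.25/60.80 = 5.843.
η_II = COP_actual/COP_Carnot = 1.901/5.843 = 0.3253.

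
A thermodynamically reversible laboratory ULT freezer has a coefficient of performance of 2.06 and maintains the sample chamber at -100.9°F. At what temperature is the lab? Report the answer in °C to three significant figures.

22.9 °C

COP_R = T_C/(T_H − T_C) gives T_H − T_C = T_C/COP.
With T_C = 199.32 K, T_H = 199.32 × (1 + 1/2.06) = 296.07 K.
Converting, 296.07 K = 22.92°C.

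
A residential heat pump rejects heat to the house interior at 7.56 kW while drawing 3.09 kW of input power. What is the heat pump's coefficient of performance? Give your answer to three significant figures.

The first law gives Q̇_H = Q̇_C + Ẇ, so the three rates are Q̇_C = 4.470, Q̇_H = 7.560, Ẇ = 3.090 kW.
COP_HP = Q̇_H/Ẇ = 7.560/3.090 = 2.447.

2.45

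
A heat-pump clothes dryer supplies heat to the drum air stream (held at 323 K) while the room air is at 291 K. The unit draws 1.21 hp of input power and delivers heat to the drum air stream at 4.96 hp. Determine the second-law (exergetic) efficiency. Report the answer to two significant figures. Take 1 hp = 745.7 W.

0.41

COP_actual = Q̇_H/Ẇ = 4.960/1.210 = 4.099.
The reservoir spacing is ΔT = 323 − 291 = 32.00 K.
COP_Carnot = T_H/ΔT = 323.00/32.00 = 10.09.
η_II = COP_actual/COP_Carnot = 4.099/10.09 = 0.4061.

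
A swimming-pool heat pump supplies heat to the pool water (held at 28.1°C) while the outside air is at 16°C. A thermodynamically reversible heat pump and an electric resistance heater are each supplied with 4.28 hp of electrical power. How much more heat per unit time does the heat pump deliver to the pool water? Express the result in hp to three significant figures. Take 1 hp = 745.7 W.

In absolute terms T_C = 289.15 K and T_H = 301.25 K, so ΔT = 12.10 K.
COP_Carnot = T_H/ΔT = 301.25/12.10 = 24.90.
The heat pump delivers Q̇_H = COP × Ẇ = 106.6 hp; the resistance heater delivers Ẇ = 4.280 hp.
Extra = (COP − 1)·Ẇ = 102.3 hp.

102 hp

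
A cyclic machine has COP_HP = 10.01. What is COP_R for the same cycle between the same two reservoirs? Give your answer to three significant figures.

9.01

Since Q_H = Q_C + W for any cycle, COP_R = Q_C/W = Q_H/W − 1.
COP_R = 10.01 − 1 = 9.01.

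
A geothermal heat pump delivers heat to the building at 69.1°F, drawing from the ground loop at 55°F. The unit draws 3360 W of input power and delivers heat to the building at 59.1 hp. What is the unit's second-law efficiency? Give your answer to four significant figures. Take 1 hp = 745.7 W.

Converting, Q̇_H = 59.10 hp = 44070 W, so COP_actual = Q̇_H/Ẇ = 44070/3360 = 13.12.
In absolute terms T_C = 285.93 K and T_H = 293.76 K, so ΔT = 7.833 K.
COP_Carnot = T_H/ΔT = 293.76/7.833 = 37.50.
η_II = COP_actual/COP_Carnot = 13.12/37.50 = 0.3498.

0.3498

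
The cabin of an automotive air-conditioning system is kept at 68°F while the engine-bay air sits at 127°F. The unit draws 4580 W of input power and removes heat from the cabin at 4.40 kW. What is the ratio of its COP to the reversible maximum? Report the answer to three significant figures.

0.107

Converting, Q̇_C = 4.400 kW = 4400 W, so COP_actual = Q̇_C/Ẇ = 4400/4580 = 0.9607.
In absolute terms T_C = 293.15 K and T_H = 325.93 K, so ΔT = 32.78 K.
COP_Carnot = T_C/ΔT = 293.15/32.78 = 8.944.
η_II = COP_actual/COP_Carnot = 0.9607/8.944 = 0.1074.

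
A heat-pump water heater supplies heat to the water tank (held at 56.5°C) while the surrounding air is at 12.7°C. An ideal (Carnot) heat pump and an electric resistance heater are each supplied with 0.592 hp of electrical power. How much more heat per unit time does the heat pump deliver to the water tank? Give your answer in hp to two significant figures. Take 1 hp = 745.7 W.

In absolute terms T_C = 285.85 K and T_H = 329.65 K, so ΔT = 43.80 K.
COP_Carnot = T_H/ΔT = 329.65/43.80 = 7.526.
The heat pump delivers Q̇_H = COP × Ẇ = 4.456 hp; the resistance heater delivers Ẇ = 0.5920 hp.
Extra = (COP − 1)·Ẇ = 3.864 hp.

3.9 hp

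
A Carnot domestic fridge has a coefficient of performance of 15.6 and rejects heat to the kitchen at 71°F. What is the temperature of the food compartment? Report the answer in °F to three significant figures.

39.0 °F

For a Carnot refrigerator COP_R = T_C/(T_H − T_C), so T_C = COP·T_H/(1 + COP).
With T_H = 294.82 K, T_C = 15.6 × 294.82/16.60 = 277.06 K.
Converting, 277.06 K = 39.03°F.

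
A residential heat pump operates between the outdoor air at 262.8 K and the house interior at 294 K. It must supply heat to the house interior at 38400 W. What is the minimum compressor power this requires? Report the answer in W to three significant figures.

The reservoir spacing is ΔT = 294 − 262.8 = 31.20 K.
COP_Carnot = T_H/ΔT = 294.00/31.20 = 9.423.
Ẇ_min = Q̇/COP_Carnot = 38400/9.423 = 4075 W.

4080 W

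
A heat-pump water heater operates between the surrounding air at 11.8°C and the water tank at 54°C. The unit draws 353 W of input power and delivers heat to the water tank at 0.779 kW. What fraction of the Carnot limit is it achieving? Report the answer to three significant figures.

0.285

Converting, Q̇_H = 0.7790 kW = 779.0 W, so COP_actual = Q̇_H/Ẇ = 779.0/353.0 = 2.207.
In absolute terms T_C = 284.95 K and T_H = 327.15 K, so ΔT = 42.20 K.
COP_Carnot = T_H/ΔT = 327.15/42.20 = 7.752.
η_II = COP_actual/COP_Carnot = 2.207/7.752 = 0.2847.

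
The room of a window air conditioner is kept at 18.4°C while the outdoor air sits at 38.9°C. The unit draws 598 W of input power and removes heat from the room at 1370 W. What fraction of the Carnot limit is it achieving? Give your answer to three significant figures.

COP_actual = Q̇_C/Ẇ = 1370/598.0 = 2.291.
In absolute terms T_C = 291.55 K and T_H = 312.05 K, so ΔT = 20.50 K.
COP_Carnot = T_C/ΔT = 291.55/20.50 = 14.22.
η_II = COP_actual/COP_Carnot = 2.291/14.22 = 0.1611.

0.161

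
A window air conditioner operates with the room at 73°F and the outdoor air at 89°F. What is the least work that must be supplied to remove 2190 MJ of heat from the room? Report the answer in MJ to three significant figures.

65.8 MJ

In absolute terms T_C = 295.93 K and T_H = 304.82 K, so ΔT = 8.889 K.
The reversible limit is COP_R = T_C/ΔT = 33.29, so W_min = Q_C/COP = Q_C·ΔT/T_C.
W_min = 2190 × 8.889/295.93 = 65.78 MJ.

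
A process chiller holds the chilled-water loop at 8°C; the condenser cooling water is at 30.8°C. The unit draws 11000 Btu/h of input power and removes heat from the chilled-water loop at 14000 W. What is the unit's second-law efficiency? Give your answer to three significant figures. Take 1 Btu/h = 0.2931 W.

Converting, Q̇_C = 14000 W = 47770 Btu/h, so COP_actual = Q̇_C/Ẇ = 47770/11000 = 4.342.
In absolute terms T_C = 281.15 K and T_H = 303.95 K, so ΔT = 22.80 K.
COP_Carnot = T_C/ΔT = 281.15/22.80 = 12.33.
η_II = COP_actual/COP_Carnot = 4.342/12.33 = 0.3521.

0.352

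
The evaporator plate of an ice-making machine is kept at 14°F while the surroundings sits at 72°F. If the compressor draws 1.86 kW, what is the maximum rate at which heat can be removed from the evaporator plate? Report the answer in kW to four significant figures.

15.19 kW

In absolute terms T_C = 263.15 K and T_H = 295.37 K, so ΔT = 32.22 K.
COP_Carnot = T_C/ΔT = 263.15/32.22 = 8.167.
Q̇_max = COP_Carnot × Ẇ = 8.167 × 1.860 kW = 15.19 kW.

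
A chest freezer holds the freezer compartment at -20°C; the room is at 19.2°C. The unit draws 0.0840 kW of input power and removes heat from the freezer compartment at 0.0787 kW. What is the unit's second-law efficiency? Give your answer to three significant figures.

0.145

COP_actual = Q̇_C/Ẇ = 0.07870/0.08400 = 0.9369.
In absolute terms T_C = 253.15 K and T_H = 292.35 K, so ΔT = 39.20 K.
COP_Carnot = T_C/ΔT = 253.15/39.20 = 6.458.
η_II = COP_actual/COP_Carnot = 0.9369/6.458 = 0.1451.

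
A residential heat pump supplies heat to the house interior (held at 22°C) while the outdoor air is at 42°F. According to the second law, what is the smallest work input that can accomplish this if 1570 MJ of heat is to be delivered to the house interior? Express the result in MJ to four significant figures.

87.47 MJ

In absolute terms T_C = 278.71 K and T_H = 295.15 K, so ΔT = 16.44 K.
The reversible limit is COP_HP = T_H/ΔT = 17.95, so W_min = Q_H/COP = Q_H·ΔT/T_H.
W_min = 1570 × 16.44/295.15 = 87.47 MJ.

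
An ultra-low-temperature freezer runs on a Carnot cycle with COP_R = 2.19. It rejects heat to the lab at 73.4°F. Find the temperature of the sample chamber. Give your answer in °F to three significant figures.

-93.7 °F

For a Carnot refrigerator COP_R = T_C/(T_H − T_C), so T_C = COP·T_H/(1 + COP).
With T_H = 296.15 K, T_C = 2.19 × 296.15/3.190 = 203.31 K.
Converting, 203.31 K = -93.71°F.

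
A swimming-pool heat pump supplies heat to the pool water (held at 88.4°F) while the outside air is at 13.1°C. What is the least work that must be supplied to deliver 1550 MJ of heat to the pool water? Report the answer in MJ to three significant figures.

92.8 MJ

In absolute terms T_C = 286.25 K and T_H = 304.48 K, so ΔT = 18.23 K.
The reversible limit is COP_HP = T_H/ΔT = 16.70, so W_min = Q_H/COP = Q_H·ΔT/T_H.
W_min = 1550 × 18.23/304.48 = 92.82 MJ.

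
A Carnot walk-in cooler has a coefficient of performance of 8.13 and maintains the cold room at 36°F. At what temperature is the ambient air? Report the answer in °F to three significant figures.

COP_R = T_C/(T_H − T_C) gives T_H − T_C = T_C/COP.
With T_C = 275.37 K, T_H = 275.37 × (1 + 1/8.13) = 309.24 K.
Converting, 309.24 K = 96.97°F.

97.0 °F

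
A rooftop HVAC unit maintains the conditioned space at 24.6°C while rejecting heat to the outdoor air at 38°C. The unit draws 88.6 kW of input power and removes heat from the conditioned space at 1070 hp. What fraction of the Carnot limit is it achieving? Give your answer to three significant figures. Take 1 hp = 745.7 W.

0.405

Converting, Q̇_C = 1070 hp = 797.9 kW, so COP_actual = Q̇_C/Ẇ = 797.9/88.60 = 9.006.
In absolute terms T_C = 297.75 K and T_H = 311.15 K, so ΔT = 13.40 K.
COP_Carnot = T_C/ΔT = 297.75/13.40 = 22.22.
η_II = COP_actual/COP_Carnot = 9.006/22.22 = 0.4053.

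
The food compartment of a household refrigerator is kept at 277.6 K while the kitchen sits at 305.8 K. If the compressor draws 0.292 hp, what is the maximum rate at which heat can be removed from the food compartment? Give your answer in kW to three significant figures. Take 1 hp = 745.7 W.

The reservoir spacing is ΔT = 305.8 − 277.6 = 28.20 K.
COP_Carnot = T_C/ΔT = 277.60/28.20 = 9.844.
Q̇_max = COP_Carnot × Ẇ = 9.844 × 0.2920 hp = 2.874 hp = 2.143 kW.

2.14 kW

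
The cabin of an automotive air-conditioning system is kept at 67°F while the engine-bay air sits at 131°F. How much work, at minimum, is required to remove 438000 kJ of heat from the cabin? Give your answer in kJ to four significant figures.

53220 kJ

In absolute terms T_C = 292.59 K and T_H = 328.15 K, so ΔT = 35.56 K.
The reversible limit is COP_R = T_C/ΔT = 8.229, so W_min = Q_C/COP = Q_C·ΔT/T_C.
W_min = 438000 × 35.56/292.59 = 53220 kJ.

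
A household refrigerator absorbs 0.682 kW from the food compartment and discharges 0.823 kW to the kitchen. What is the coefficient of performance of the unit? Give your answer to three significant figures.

4.84

The first law gives Q̇_H = Q̇_C + Ẇ, so the three rates are Q̇_C = 0.6820, Q̇_H = 0.8230, Ẇ = 0.1410 kW.
COP_R = Q̇_C/Ẇ = 0.6820/0.1410 = 4.837.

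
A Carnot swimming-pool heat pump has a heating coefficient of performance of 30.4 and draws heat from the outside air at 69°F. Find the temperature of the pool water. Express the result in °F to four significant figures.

86.98 °F

COP_HP = T_H/(T_H − T_C) rearranges to T_H = COP·T_C/(COP − 1).
With T_C = 293.71 K, T_H = 30.4 × 293.71/29.40 = 303.70 K.
Converting, 303.70 K = 86.98°F.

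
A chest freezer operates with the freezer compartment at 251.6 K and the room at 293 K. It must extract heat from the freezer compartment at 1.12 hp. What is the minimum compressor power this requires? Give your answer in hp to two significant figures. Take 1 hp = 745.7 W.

0.18 hp

The reservoir spacing is ΔT = 293 − 251.6 = 41.40 K.
COP_Carnot = T_C/ΔT = 251.60/41.40 = 6.077.
Ẇ_min = Q̇/COP_Carnot = 1.120/6.077 = 0.1843 hp.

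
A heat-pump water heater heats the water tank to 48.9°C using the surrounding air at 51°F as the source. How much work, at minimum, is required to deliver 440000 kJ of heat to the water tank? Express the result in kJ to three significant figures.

In absolute terms T_C = 283.71 K and T_H = 322.05 K, so ΔT = 38.34 K.
The reversible limit is COP_HP = T_H/ΔT = 8.399, so W_min = Q_H/COP = Q_H·ΔT/T_H.
W_min = 440000 × 38.34/322.05 = 52390 kJ.

52400 kJ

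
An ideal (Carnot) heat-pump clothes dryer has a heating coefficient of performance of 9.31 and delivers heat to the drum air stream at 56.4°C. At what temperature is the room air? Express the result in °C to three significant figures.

COP_HP = T_H/(T_H − T_C) gives T_H − T_C = T_H/COP.
With T_H = 329.55 K, T_C = 329.55 × (1 − 1/9.31) = 294.15 K.
Converting, 294.15 K = 21.00°C.

21.0 °C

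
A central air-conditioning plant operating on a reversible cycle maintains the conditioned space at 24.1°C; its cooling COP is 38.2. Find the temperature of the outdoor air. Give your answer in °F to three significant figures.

COP_R = T_C/(T_H − T_C) gives T_H − T_C = T_C/COP.
With T_C = 297.25 K, T_H = 297.25 × (1 + 1/38.2) = 305.03 K.
Converting, 305.03 K = 89.39°F.

89.4 °F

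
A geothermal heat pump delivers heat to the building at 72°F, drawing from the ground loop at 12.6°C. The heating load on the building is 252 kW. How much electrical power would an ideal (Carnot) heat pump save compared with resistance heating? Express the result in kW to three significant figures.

244 kW

In absolute terms T_C = 285.75 K and T_H = 295.37 K, so ΔT = 9.622 K.
COP_Carnot = T_H/ΔT = 295.37/9.622 = 30.70.
Resistance heating needs Ẇ_res = Q̇_H = 252.0 kW; the reversible heat pump needs only Ẇ_hp = Q̇_H/COP = 8.209 kW.
Saving = 252.0 − 8.209 = 243.8 kW.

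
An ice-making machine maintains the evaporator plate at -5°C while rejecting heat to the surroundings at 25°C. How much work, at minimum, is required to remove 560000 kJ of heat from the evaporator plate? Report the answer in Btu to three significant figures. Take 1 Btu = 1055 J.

59400 Btu

In absolute terms T_C = 268.15 K and T_H = 298.15 K, so ΔT = 30.00 K.
The reversible limit is COP_R = T_C/ΔT = 8.938, so W_min = Q_C/COP = Q_C·ΔT/T_C.
W_min = 560000 × 30.00/268.15 = 62650 kJ = 59390 Btu.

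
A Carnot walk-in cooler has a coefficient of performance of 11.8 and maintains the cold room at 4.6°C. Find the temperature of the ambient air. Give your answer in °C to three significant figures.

COP_R = T_C/(T_H − T_C) gives T_H − T_C = T_C/COP.
With T_C = 277.75 K, T_H = 277.75 × (1 + 1/11.8) = 301.29 K.
Converting, 301.29 K = 28.14°C.

28.1 °C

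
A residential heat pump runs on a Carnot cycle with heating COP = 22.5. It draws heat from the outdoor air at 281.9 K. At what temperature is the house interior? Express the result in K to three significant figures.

COP_HP = T_H/(T_H − T_C) rearranges to T_H = COP·T_C/(COP − 1).
With T_C = 281.90 K, T_H = 22.5 × 281.90/21.50 = 295.01 K.

295 K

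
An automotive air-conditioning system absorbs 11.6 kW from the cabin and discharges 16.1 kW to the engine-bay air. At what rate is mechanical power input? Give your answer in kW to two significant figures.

4.5 kW

For a cyclic device the first law requires Q̇_H = Q̇_C + Ẇ.
Ẇ = Q̇_H − Q̇_C = 4.500 kW.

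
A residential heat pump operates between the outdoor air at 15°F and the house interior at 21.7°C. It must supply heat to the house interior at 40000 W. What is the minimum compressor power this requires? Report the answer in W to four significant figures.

4225 W

In absolute terms T_C = 263.71 K and T_H = 294.85 K, so ΔT = 31.14 K.
COP_Carnot = T_H/ΔT = 294.85/31.14 = 9.467.
Ẇ_min = Q̇/COP_Carnot = 40000/9.467 = 4225 W.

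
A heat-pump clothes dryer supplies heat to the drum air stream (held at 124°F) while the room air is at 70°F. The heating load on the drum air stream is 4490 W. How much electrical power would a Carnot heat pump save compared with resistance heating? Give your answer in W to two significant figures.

In absolute terms T_C = 294.26 K and T_H = 324.26 K, so ΔT = 30.00 K.
COP_Carnot = T_H/ΔT = 324.26/30.00 = 10.81.
Resistance heating needs Ẇ_res = Q̇_H = 4490 W; the reversible heat pump needs only Ẇ_hp = Q̇_H/COP = 415.4 W.
Saving = 4490 − 415.4 = 4075 W.

4100 W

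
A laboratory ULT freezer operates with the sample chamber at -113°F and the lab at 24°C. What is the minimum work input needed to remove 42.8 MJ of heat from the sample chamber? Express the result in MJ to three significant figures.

23.2 MJ

In absolute terms T_C = 192.59 K and T_H = 297.15 K, so ΔT = 104.6 K.
The reversible limit is COP_R = T_C/ΔT = 1.842, so W_min = Q_C/COP = Q_C·ΔT/T_C.
W_min = 42.80 × 104.6/192.59 = 23.24 MJ.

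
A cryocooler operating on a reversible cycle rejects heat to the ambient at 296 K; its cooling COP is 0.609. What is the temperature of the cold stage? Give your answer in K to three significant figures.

For a Carnot refrigerator COP_R = T_C/(T_H − T_C), so T_C = COP·T_H/(1 + COP).
With T_H = 296.00 K, T_C = 0.609 × 296.00/1.609 = 112.03 K.

112 K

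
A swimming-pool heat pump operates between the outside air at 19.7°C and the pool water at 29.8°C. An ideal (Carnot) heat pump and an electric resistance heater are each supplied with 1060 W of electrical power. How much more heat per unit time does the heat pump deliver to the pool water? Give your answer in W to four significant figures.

30730 W

In absolute terms T_C = 292.85 K and T_H = 302.95 K, so ΔT = 10.10 K.
COP_Carnot = T_H/ΔT = 302.95/10.10 = 30.00.
The heat pump delivers Q̇_H = COP × Ẇ = 31790 W; the resistance heater delivers Ẇ = 1060 W.
Extra = (COP − 1)·Ẇ = 30730 W.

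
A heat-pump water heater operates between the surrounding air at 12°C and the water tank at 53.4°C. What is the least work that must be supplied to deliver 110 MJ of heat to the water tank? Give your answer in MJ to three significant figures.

13.9 MJ

In absolute terms T_C = 285.15 K and T_H = 326.55 K, so ΔT = 41.40 K.
The reversible limit is COP_HP = T_H/ΔT = 7.888, so W_min = Q_H/COP = Q_H·ΔT/T_H.
W_min = 110.0 × 41.40/326.55 = 13.95 MJ.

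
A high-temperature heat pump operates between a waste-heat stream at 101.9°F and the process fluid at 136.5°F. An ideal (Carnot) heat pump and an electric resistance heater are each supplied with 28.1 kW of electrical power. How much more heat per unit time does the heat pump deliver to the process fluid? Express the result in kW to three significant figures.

In absolute terms T_C = 311.98 K and T_H = 331.21 K, so ΔT = 19.22 K.
COP_Carnot = T_H/ΔT = 331.21/19.22 = 17.23.
The heat pump delivers Q̇_H = COP × Ẇ = 484.2 kW; the resistance heater delivers Ẇ = 28.10 kW.
Extra = (COP − 1)·Ẇ = 456.1 kW.

456 kW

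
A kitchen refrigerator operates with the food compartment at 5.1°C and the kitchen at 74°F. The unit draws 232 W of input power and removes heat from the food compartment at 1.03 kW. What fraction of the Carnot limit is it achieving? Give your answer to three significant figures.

Converting, Q̇_C = 1.030 kW = 1030 W, so COP_actual = Q̇_C/Ẇ = 1030/232.0 = 4.440.
In absolute terms T_C = 278.25 K and T_H = 296.48 K, so ΔT = 18.23 K.
COP_Carnot = T_C/ΔT = 278.25/18.23 = 15.26.
η_II = COP_actual/COP_Carnot = 4.440/15.26 = 0.2909.

0.291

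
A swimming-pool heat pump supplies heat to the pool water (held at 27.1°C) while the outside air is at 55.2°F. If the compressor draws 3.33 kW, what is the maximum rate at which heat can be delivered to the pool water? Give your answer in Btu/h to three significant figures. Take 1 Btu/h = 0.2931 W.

In absolute terms T_C = 286.04 K and T_H = 300.25 K, so ΔT = 14.21 K.
COP_Carnot = T_H/ΔT = 300.25/14.21 = 21.13.
Q̇_max = COP_Carnot × Ẇ = 21.13 × 3.330 kW = 70.36 kW = 240000 Btu/h.

240000 Btu/h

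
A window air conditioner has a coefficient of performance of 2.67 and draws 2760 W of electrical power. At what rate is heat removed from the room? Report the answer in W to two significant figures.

7400 W

Q̇_C = COP × Ẇ = 2.67 × 2760 = 7369 W.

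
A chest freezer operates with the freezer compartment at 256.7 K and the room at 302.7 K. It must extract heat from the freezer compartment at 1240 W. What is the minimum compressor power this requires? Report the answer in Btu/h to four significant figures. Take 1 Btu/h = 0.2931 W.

758.1 Btu/h

The reservoir spacing is ΔT = 302.7 − 256.7 = 46.00 K.
COP_Carnot = T_C/ΔT = 256.70/46.00 = 5.580.
Ẇ_min = Q̇/COP_Carnot = 1240/5.580 = 222.2 W = 758.1 Btu/h.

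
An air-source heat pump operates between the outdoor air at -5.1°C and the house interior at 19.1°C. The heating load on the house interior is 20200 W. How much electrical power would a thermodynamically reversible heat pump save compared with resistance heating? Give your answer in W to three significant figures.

In absolute terms T_C = 268.05 K and T_H = 292.25 K, so ΔT = 24.20 K.
COP_Carnot = T_H/ΔT = 292.25/24.20 = 12.08.
Resistance heating needs Ẇ_res = Q̇_H = 20200 W; the reversible heat pump needs only Ẇ_hp = Q̇_H/COP = 1673 W.
Saving = 20200 − 1673 = 18530 W.

18500 W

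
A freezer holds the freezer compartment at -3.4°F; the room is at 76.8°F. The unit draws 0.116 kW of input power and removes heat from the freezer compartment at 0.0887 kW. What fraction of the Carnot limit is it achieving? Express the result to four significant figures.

0.1344

COP_actual = Q̇_C/Ẇ = 0.08870/0.1160 = 0.7647.
In absolute terms T_C = 253.48 K and T_H = 298.04 K, so ΔT = 44.56 K.
COP_Carnot = T_C/ΔT = 253.48/44.56 = 5.689.
η_II = COP_actual/COP_Carnot = 0.7647/5.689 = 0.1344.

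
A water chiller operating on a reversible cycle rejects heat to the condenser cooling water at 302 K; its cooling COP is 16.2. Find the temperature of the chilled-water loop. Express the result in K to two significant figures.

280 K

For a Carnot refrigerator COP_R = T_C/(T_H − T_C), so T_C = COP·T_H/(1 + COP).
With T_H = 302.00 K, T_C = 16.2 × 302.00/17.20 = 284.44 K.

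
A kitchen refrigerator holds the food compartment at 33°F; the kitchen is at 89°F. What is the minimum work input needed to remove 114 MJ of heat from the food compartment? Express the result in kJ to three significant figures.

In absolute terms T_C = 273.71 K and T_H = 304.82 K, so ΔT = 31.11 K.
The reversible limit is COP_R = T_C/ΔT = 8.798, so W_min = Q_C/COP = Q_C·ΔT/T_C.
W_min = 114.0 × 31.11/273.71 = 12.96 MJ = 12960 kJ.

13000 kJ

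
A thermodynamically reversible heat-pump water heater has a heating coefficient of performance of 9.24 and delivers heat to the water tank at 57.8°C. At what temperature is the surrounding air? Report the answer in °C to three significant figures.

COP_HP = T_H/(T_H − T_C) gives T_H − T_C = T_H/COP.
With T_H = 330.95 K, T_C = 330.95 × (1 − 1/9.24) = 295.13 K.
Converting, 295.13 K = 21.98°C.

22.0 °C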